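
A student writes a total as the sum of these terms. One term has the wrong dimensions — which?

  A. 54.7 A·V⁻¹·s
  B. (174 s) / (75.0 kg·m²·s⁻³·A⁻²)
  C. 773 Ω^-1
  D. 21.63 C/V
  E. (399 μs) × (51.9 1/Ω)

C.

Reduce each to base SI dimensions:
  A. A·s·V⁻¹ = A·s·(J·C⁻¹)⁻¹ = kg⁻¹·m⁻²·s⁴·A²
  B. [s] / [kg·m²·s⁻³·A⁻²] = kg⁻¹·m⁻²·s⁴·A²
  C. Ω⁻¹ = (V·A⁻¹)⁻¹ = kg⁻¹·m⁻²·s³·A²
  D. C·V⁻¹ = s·A·(J·C⁻¹)⁻¹ = kg⁻¹·m⁻²·s⁴·A²
  E. [s] · [kg⁻¹·m⁻²·s³·A²] = kg⁻¹·m⁻²·s⁴·A²
All reduce to kg⁻¹·m⁻²·s⁴·A² except C., which is kg⁻¹·m⁻²·s³·A².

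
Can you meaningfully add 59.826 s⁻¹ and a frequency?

Yes

Expand each in SI base units:
  59.826 s⁻¹:  s⁻¹
  a frequency:  [frequency] = s⁻¹
Both are s⁻¹, so they have the same dimensions and can be added.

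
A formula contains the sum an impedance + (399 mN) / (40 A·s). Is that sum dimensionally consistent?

No

Dimensions:
  an impedance:  [impedance] = kg·m²·s⁻³·A⁻²
  (399 mN) / (40 A·s):  [kg·m·s⁻²] / [s·A] = kg·m·s⁻³·A⁻¹
kg·m²·s⁻³·A⁻² ≠ kg·m·s⁻³·A⁻¹, so they cannot be added.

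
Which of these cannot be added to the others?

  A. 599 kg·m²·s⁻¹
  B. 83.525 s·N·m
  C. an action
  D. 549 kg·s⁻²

Reduce each to base SI dimensions:
  A. kg·m²·s⁻¹
  B. N·m·s = kg·m·s⁻²·m·s = kg·m²·s⁻¹
  C. [action] = kg·m²·s⁻¹
  D. kg·s⁻²
All reduce to kg·m²·s⁻¹ except D., which is kg·s⁻².

D.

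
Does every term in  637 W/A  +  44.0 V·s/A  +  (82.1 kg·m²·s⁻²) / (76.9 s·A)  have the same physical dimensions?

No

Reduce each to base SI dimensions:
  637 W/A:  W·A⁻¹ = J·s⁻¹·A⁻¹ = kg·m²·s⁻³·A⁻¹
  44.0 V·s/A:  V·s·A⁻¹ = J·C⁻¹·s·A⁻¹ = kg·m²·s⁻²·A⁻²
  (82.1 kg·m²·s⁻²) / (76.9 s·A):  [kg·m²·s⁻²] / [s·A] = kg·m²·s⁻³·A⁻¹
The terms do not share a single dimension (kg·m²·s⁻²·A⁻² vs kg·m²·s⁻³·A⁻¹).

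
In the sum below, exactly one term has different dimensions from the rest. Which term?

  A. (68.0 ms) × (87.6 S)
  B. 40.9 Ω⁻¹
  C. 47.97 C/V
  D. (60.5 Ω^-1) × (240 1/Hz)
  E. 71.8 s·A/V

B.

Reduce each to base SI dimensions:
  A. [s] · [kg⁻¹·m⁻²·s³·A²] = kg⁻¹·m⁻²·s⁴·A²
  B. Ω⁻¹ = (V·A⁻¹)⁻¹ = kg⁻¹·m⁻²·s³·A²
  C. C·V⁻¹ = s·A·(J·C⁻¹)⁻¹ = kg⁻¹·m⁻²·s⁴·A²
  D. [kg⁻¹·m⁻²·s³·A²] · [s] = kg⁻¹·m⁻²·s⁴·A²
  E. A·s·V⁻¹ = A·s·(J·C⁻¹)⁻¹ = kg⁻¹·m⁻²·s⁴·A²
All reduce to kg⁻¹·m⁻²·s⁴·A² except B., which is kg⁻¹·m⁻²·s³·A².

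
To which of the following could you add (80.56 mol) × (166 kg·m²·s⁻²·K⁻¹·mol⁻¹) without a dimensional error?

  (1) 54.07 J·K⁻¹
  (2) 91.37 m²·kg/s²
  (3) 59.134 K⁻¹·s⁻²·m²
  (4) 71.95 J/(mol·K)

Reference: [mol] · [kg·m²·s⁻²·K⁻¹·mol⁻¹] = kg·m²·s⁻²·K⁻¹.
Each option:
  (1) J·K⁻¹ = N·m·K⁻¹ = kg·m²·s⁻²·K⁻¹  ← same
  (2) kg·m²·s⁻²
  (3) m²·s⁻²·K⁻¹
  (4) J·mol⁻¹·K⁻¹ = N·m·mol⁻¹·K⁻¹ = kg·m²·s⁻²·K⁻¹·mol⁻¹
Only (1) matches kg·m²·s⁻²·K⁻¹.

(1)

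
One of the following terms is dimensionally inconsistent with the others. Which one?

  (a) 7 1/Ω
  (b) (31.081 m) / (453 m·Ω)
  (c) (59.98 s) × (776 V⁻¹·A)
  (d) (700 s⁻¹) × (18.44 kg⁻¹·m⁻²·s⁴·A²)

Reduce each to base SI dimensions:
  (a) Ω⁻¹ = (V·A⁻¹)⁻¹ = kg⁻¹·m⁻²·s³·A²
  (b) [m] / [kg·m³·s⁻³·A⁻²] = kg⁻¹·m⁻²·s³·A²
  (c) [s] · [kg⁻¹·m⁻²·s³·A²] = kg⁻¹·m⁻²·s⁴·A²
  (d) [s⁻¹] · [kg⁻¹·m⁻²·s⁴·A²] = kg⁻¹·m⁻²·s³·A²
All reduce to kg⁻¹·m⁻²·s³·A² except (c), which is kg⁻¹·m⁻²·s⁴·A².

(c)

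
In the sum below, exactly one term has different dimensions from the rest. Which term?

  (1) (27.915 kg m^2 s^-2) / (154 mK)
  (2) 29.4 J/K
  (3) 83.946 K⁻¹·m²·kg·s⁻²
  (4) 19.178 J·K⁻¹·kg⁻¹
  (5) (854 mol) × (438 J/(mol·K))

(4)

Work out the base dimensions of each:
  (1) [kg·m²·s⁻²] / [K] = kg·m²·s⁻²·K⁻¹
  (2) J·K⁻¹ = N·m·K⁻¹ = kg·m²·s⁻²·K⁻¹
  (3) kg·m²·s⁻²·K⁻¹
  (4) J·kg⁻¹·K⁻¹ = N·m·kg⁻¹·K⁻¹ = m²·s⁻²·K⁻¹
  (5) [mol] · [kg·m²·s⁻²·K⁻¹·mol⁻¹] = kg·m²·s⁻²·K⁻¹
All reduce to kg·m²·s⁻²·K⁻¹ except (4), which is m²·s⁻²·K⁻¹.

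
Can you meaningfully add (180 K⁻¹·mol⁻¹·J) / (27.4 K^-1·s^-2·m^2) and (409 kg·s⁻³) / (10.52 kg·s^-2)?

No

Dimensions:
  (180 K⁻¹·mol⁻¹·J) / (27.4 K^-1·s^-2·m^2):  [kg·m²·s⁻²·K⁻¹·mol⁻¹] / [m²·s⁻²·K⁻¹] = kg·mol⁻¹
  (409 kg·s⁻³) / (10.52 kg·s^-2):  [kg·s⁻³] / [kg·s⁻²] = s⁻¹
kg·mol⁻¹ ≠ s⁻¹, so they cannot be added.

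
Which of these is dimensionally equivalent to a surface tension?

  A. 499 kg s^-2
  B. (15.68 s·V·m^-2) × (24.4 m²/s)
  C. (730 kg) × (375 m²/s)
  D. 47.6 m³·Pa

A.

Reference: [surface tension] = kg·s⁻².
Each option:
  A. kg·s⁻²  ← same
  B. [kg·s⁻²·A⁻¹] · [m²·s⁻¹] = kg·m²·s⁻³·A⁻¹
  C. [kg] · [m²·s⁻¹] = kg·m²·s⁻¹
  D. Pa·m³ = N·m⁻²·m³ = kg·m²·s⁻²
Only A. matches kg·s⁻².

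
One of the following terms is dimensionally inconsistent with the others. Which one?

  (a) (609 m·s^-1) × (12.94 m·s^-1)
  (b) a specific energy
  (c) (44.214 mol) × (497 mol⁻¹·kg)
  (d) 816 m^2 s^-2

In SI base units:
  (a) [m·s⁻¹] · [m·s⁻¹] = m²·s⁻²
  (b) [specific energy] = m²·s⁻²
  (c) [mol] · [kg·mol⁻¹] = kg
  (d) m²·s⁻²
All reduce to m²·s⁻² except (c), which is kg.

(c)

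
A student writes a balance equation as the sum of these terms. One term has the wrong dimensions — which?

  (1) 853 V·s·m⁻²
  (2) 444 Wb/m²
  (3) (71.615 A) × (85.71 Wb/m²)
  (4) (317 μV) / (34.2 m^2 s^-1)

Dimensions:
  (1) V·s·m⁻² = J·C⁻¹·s·m⁻² = kg·s⁻²·A⁻¹
  (2) Wb·m⁻² = V·s·m⁻² = kg·s⁻²·A⁻¹
  (3) [A] · [kg·s⁻²·A⁻¹] = kg·s⁻²
  (4) [kg·m²·s⁻³·A⁻¹] / [m²·s⁻¹] = kg·s⁻²·A⁻¹
All reduce to kg·s⁻²·A⁻¹ except (3), which is kg·s⁻².

(3)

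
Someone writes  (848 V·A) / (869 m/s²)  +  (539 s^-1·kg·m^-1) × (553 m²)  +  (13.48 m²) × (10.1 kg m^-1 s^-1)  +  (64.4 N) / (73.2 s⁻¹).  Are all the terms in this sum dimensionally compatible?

Work out the base dimensions of each:
  (848 V·A) / (869 m/s²):  [kg·m²·s⁻³] / [m·s⁻²] = kg·m·s⁻¹
  (539 s^-1·kg·m^-1) × (553 m²):  [kg·m⁻¹·s⁻¹] · [m²] = kg·m·s⁻¹
  (13.48 m²) × (10.1 kg m^-1 s^-1):  [m²] · [kg·m⁻¹·s⁻¹] = kg·m·s⁻¹
  (64.4 N) / (73.2 s⁻¹):  [kg·m·s⁻²] / [s⁻¹] = kg·m·s⁻¹
Every term reduces to kg·m·s⁻¹.

Yes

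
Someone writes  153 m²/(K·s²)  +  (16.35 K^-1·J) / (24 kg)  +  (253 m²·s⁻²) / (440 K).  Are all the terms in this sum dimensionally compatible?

Work out the base dimensions of each:
  153 m²/(K·s²):  m²·s⁻²·K⁻¹
  (16.35 K^-1·J) / (24 kg):  [kg·m²·s⁻²·K⁻¹] / [kg] = m²·s⁻²·K⁻¹
  (253 m²·s⁻²) / (440 K):  [m²·s⁻²] / [K] = m²·s⁻²·K⁻¹
Every term reduces to m²·s⁻²·K⁻¹.

Yes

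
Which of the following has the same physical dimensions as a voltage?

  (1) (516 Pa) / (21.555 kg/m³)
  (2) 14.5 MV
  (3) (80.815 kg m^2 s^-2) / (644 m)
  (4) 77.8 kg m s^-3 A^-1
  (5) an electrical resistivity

Reference: [voltage] = kg·m²·s⁻³·A⁻¹.
Each option:
  (1) [kg·m⁻¹·s⁻²] / [kg·m⁻³] = m²·s⁻²
  (2) V = J·C⁻¹ = kg·m²·s⁻³·A⁻¹  ← same
  (3) [kg·m²·s⁻²] / [m] = kg·m·s⁻²
  (4) kg·m·s⁻³·A⁻¹
  (5) [electrical resistivity] = kg·m³·s⁻³·A⁻²
Only (2) matches kg·m²·s⁻³·A⁻¹.

(2)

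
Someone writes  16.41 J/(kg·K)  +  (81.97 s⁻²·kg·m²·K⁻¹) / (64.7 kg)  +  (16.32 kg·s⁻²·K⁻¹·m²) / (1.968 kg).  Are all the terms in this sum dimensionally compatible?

Dimensions:
  16.41 J/(kg·K):  J·kg⁻¹·K⁻¹ = N·m·kg⁻¹·K⁻¹ = m²·s⁻²·K⁻¹
  (81.97 s⁻²·kg·m²·K⁻¹) / (64.7 kg):  [kg·m²·s⁻²·K⁻¹] / [kg] = m²·s⁻²·K⁻¹
  (16.32 kg·s⁻²·K⁻¹·m²) / (1.968 kg):  [kg·m²·s⁻²·K⁻¹] / [kg] = m²·s⁻²·K⁻¹
Every term reduces to m²·s⁻²·K⁻¹.

Yes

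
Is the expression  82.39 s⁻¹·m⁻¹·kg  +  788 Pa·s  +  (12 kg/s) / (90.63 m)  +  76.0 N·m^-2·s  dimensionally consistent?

Yes

Expand each in SI base units:
  82.39 s⁻¹·m⁻¹·kg:  kg·m⁻¹·s⁻¹
  788 Pa·s:  Pa·s = N·m⁻²·s = kg·m⁻¹·s⁻¹
  (12 kg/s) / (90.63 m):  [kg·s⁻¹] / [m] = kg·m⁻¹·s⁻¹
  76.0 N·m^-2·s:  N·s·m⁻² = kg·m·s⁻²·s·m⁻² = kg·m⁻¹·s⁻¹
Every term reduces to kg·m⁻¹·s⁻¹.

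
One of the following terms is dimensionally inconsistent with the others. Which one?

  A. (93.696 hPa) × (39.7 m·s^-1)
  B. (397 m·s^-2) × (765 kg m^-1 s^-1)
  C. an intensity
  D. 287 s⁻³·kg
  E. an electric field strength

E.

Reduce each to base SI dimensions:
  A. [kg·m⁻¹·s⁻²] · [m·s⁻¹] = kg·s⁻³
  B. [m·s⁻²] · [kg·m⁻¹·s⁻¹] = kg·s⁻³
  C. [intensity] = kg·s⁻³
  D. kg·s⁻³
  E. [electric field strength] = kg·m·s⁻³·A⁻¹
All reduce to kg·s⁻³ except E., which is kg·m·s⁻³·A⁻¹.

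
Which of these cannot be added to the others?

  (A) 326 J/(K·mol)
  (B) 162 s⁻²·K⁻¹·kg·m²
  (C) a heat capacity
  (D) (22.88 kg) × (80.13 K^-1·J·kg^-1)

Expand each in SI base units:
  (A) J·mol⁻¹·K⁻¹ = N·m·mol⁻¹·K⁻¹ = kg·m²·s⁻²·K⁻¹·mol⁻¹
  (B) kg·m²·s⁻²·K⁻¹
  (C) [heat capacity] = kg·m²·s⁻²·K⁻¹
  (D) [kg] · [m²·s⁻²·K⁻¹] = kg·m²·s⁻²·K⁻¹
All reduce to kg·m²·s⁻²·K⁻¹ except (A), which is kg·m²·s⁻²·K⁻¹·mol⁻¹.

(A)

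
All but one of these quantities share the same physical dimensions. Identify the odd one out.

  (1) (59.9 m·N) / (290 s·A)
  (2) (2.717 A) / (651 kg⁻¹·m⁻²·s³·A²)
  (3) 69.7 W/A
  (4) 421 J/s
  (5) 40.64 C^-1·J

Expand each in SI base units:
  (1) [kg·m²·s⁻²] / [s·A] = kg·m²·s⁻³·A⁻¹
  (2) [A] / [kg⁻¹·m⁻²·s³·A²] = kg·m²·s⁻³·A⁻¹
  (3) W·A⁻¹ = J·s⁻¹·A⁻¹ = kg·m²·s⁻³·A⁻¹
  (4) J·s⁻¹ = N·m·s⁻¹ = kg·m²·s⁻³
  (5) J·C⁻¹ = N·m·(s·A)⁻¹ = kg·m²·s⁻³·A⁻¹
All reduce to kg·m²·s⁻³·A⁻¹ except (4), which is kg·m²·s⁻³.

(4)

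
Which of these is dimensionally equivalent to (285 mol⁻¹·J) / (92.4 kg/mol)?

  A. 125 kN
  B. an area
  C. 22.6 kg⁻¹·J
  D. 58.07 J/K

Reference: [kg·m²·s⁻²·mol⁻¹] / [kg·mol⁻¹] = m²·s⁻².
Each option:
  A. N = kg·m·s⁻²
  B. [area] = m²
  C. J·kg⁻¹ = N·m·kg⁻¹ = m²·s⁻²  ← same
  D. J·K⁻¹ = N·m·K⁻¹ = kg·m²·s⁻²·K⁻¹
Only C. matches m²·s⁻².

C.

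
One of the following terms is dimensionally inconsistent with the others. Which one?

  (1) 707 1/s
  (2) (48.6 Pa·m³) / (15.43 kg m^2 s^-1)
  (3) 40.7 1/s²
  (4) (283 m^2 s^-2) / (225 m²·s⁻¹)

(3)

Reduce each to base SI dimensions:
  (1) s⁻¹
  (2) [kg·m²·s⁻²] / [kg·m²·s⁻¹] = s⁻¹
  (3) s⁻²
  (4) [m²·s⁻²] / [m²·s⁻¹] = s⁻¹
All reduce to s⁻¹ except (3), which is s⁻².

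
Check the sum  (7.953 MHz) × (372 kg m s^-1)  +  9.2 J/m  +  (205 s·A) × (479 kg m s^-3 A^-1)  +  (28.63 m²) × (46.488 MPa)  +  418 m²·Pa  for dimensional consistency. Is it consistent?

Yes

Reduce each to base SI dimensions:
  (7.953 MHz) × (372 kg m s^-1):  [s⁻¹] · [kg·m·s⁻¹] = kg·m·s⁻²
  9.2 J/m:  J·m⁻¹ = N·m·m⁻¹ = kg·m·s⁻²
  (205 s·A) × (479 kg m s^-3 A^-1):  [s·A] · [kg·m·s⁻³·A⁻¹] = kg·m·s⁻²
  (28.63 m²) × (46.488 MPa):  [m²] · [kg·m⁻¹·s⁻²] = kg·m·s⁻²
  418 m²·Pa:  Pa·m² = N·m⁻²·m² = kg·m·s⁻²
Every term reduces to kg·m·s⁻².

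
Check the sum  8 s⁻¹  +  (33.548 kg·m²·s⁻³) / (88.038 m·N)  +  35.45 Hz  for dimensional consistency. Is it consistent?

Yes

Expand each in SI base units:
  8 s⁻¹:  s⁻¹
  (33.548 kg·m²·s⁻³) / (88.038 m·N):  [kg·m²·s⁻³] / [kg·m²·s⁻²] = s⁻¹
  35.45 Hz:  Hz = s⁻¹
Every term reduces to s⁻¹.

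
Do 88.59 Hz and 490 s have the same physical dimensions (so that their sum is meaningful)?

In SI base units:
  88.59 Hz:  Hz = s⁻¹
  490 s:  s
s⁻¹ ≠ s, so they cannot be added.

No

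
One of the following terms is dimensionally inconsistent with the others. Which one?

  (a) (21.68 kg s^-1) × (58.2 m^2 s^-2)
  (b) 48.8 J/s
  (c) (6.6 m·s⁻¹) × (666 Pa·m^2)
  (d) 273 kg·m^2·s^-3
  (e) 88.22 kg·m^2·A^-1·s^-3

Reduce each to base SI dimensions:
  (a) [kg·s⁻¹] · [m²·s⁻²] = kg·m²·s⁻³
  (b) J·s⁻¹ = N·m·s⁻¹ = kg·m²·s⁻³
  (c) [m·s⁻¹] · [kg·m·s⁻²] = kg·m²·s⁻³
  (d) kg·m²·s⁻³
  (e) kg·m²·s⁻³·A⁻¹
All reduce to kg·m²·s⁻³ except (e), which is kg·m²·s⁻³·A⁻¹.

(e)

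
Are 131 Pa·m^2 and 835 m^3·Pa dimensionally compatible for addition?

No

Reduce each to base SI dimensions:
  131 Pa·m^2:  Pa·m² = N·m⁻²·m² = kg·m·s⁻²
  835 m^3·Pa:  Pa·m³ = N·m⁻²·m³ = kg·m²·s⁻²
kg·m·s⁻² ≠ kg·m²·s⁻², so they cannot be added.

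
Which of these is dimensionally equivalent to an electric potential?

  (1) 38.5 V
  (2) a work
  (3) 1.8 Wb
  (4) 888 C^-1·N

(1)

Reference: [electric potential] = kg·m²·s⁻³·A⁻¹.
Each option:
  (1) V = J·C⁻¹ = kg·m²·s⁻³·A⁻¹  ← same
  (2) [work] = kg·m²·s⁻²
  (3) Wb = V·s = kg·m²·s⁻²·A⁻¹
  (4) N·C⁻¹ = kg·m·s⁻²·(s·A)⁻¹ = kg·m·s⁻³·A⁻¹
Only (1) matches kg·m²·s⁻³·A⁻¹.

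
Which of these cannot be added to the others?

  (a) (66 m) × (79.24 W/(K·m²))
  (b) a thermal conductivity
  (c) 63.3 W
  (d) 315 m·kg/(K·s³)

In SI base units:
  (a) [m] · [kg·s⁻³·K⁻¹] = kg·m·s⁻³·K⁻¹
  (b) [thermal conductivity] = kg·m·s⁻³·K⁻¹
  (c) W = J·s⁻¹ = kg·m²·s⁻³
  (d) kg·m·s⁻³·K⁻¹
All reduce to kg·m·s⁻³·K⁻¹ except (c), which is kg·m²·s⁻³.

(c)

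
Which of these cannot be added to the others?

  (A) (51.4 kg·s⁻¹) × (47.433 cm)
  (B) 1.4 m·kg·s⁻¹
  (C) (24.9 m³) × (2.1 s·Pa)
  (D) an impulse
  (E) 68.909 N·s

Work out the base dimensions of each:
  (A) [kg·s⁻¹] · [m] = kg·m·s⁻¹
  (B) kg·m·s⁻¹
  (C) [m³] · [kg·m⁻¹·s⁻¹] = kg·m²·s⁻¹
  (D) [impulse] = kg·m·s⁻¹
  (E) N·s = kg·m·s⁻²·s = kg·m·s⁻¹
All reduce to kg·m·s⁻¹ except (C), which is kg·m²·s⁻¹.

(C)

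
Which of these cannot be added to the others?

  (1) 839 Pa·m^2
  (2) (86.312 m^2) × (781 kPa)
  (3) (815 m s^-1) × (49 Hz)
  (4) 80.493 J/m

(3)

Expand each in SI base units:
  (1) Pa·m² = N·m⁻²·m² = kg·m·s⁻²
  (2) [m²] · [kg·m⁻¹·s⁻²] = kg·m·s⁻²
  (3) [m·s⁻¹] · [s⁻¹] = m·s⁻²
  (4) J·m⁻¹ = N·m·m⁻¹ = kg·m·s⁻²
All reduce to kg·m·s⁻² except (3), which is m·s⁻².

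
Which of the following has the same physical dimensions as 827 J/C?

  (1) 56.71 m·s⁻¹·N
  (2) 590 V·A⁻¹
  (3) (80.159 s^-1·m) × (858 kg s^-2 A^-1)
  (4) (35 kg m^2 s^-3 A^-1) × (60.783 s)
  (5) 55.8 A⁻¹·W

(5)

Reference: J·C⁻¹ = N·m·(s·A)⁻¹ = kg·m²·s⁻³·A⁻¹.
Each option:
  (1) N·m·s⁻¹ = kg·m·s⁻²·m·s⁻¹ = kg·m²·s⁻³
  (2) V·A⁻¹ = J·C⁻¹·A⁻¹ = kg·m²·s⁻³·A⁻²
  (3) [m·s⁻¹] · [kg·s⁻²·A⁻¹] = kg·m·s⁻³·A⁻¹
  (4) [kg·m²·s⁻³·A⁻¹] · [s] = kg·m²·s⁻²·A⁻¹
  (5) W·A⁻¹ = J·s⁻¹·A⁻¹ = kg·m²·s⁻³·A⁻¹  ← same
Only (5) matches kg·m²·s⁻³·A⁻¹.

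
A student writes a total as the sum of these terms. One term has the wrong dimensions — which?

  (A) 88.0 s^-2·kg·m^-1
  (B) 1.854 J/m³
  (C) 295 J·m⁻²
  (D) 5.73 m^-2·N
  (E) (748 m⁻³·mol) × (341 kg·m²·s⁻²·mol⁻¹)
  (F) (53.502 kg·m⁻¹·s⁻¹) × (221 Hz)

(C)

Work out the base dimensions of each:
  (A) kg·m⁻¹·s⁻²
  (B) J·m⁻³ = N·m·m⁻³ = kg·m⁻¹·s⁻²
  (C) J·m⁻² = N·m·m⁻² = kg·s⁻²
  (D) N·m⁻² = kg·m·s⁻²·m⁻² = kg·m⁻¹·s⁻²
  (E) [m⁻³·mol] · [kg·m²·s⁻²·mol⁻¹] = kg·m⁻¹·s⁻²
  (F) [kg·m⁻¹·s⁻¹] · [s⁻¹] = kg·m⁻¹·s⁻²
All reduce to kg·m⁻¹·s⁻² except (C), which is kg·s⁻².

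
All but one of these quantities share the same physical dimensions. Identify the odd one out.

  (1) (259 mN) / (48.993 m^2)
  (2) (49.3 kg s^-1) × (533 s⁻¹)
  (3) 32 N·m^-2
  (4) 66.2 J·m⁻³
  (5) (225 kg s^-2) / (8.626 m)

Work out the base dimensions of each:
  (1) [kg·m·s⁻²] / [m²] = kg·m⁻¹·s⁻²
  (2) [kg·s⁻¹] · [s⁻¹] = kg·s⁻²
  (3) N·m⁻² = kg·m·s⁻²·m⁻² = kg·m⁻¹·s⁻²
  (4) J·m⁻³ = N·m·m⁻³ = kg·m⁻¹·s⁻²
  (5) [kg·s⁻²] / [m] = kg·m⁻¹·s⁻²
All reduce to kg·m⁻¹·s⁻² except (2), which is kg·s⁻².

(2)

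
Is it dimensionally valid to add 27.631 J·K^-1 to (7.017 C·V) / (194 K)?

Work out the base dimensions of each:
  27.631 J·K^-1:  J·K⁻¹ = N·m·K⁻¹ = kg·m²·s⁻²·K⁻¹
  (7.017 C·V) / (194 K):  [kg·m²·s⁻²] / [K] = kg·m²·s⁻²·K⁻¹
Both are kg·m²·s⁻²·K⁻¹, so they have the same dimensions and can be added.

Yes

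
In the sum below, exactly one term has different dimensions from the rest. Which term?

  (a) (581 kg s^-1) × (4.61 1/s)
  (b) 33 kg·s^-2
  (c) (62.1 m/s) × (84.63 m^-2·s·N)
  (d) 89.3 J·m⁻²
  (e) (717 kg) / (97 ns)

(e)

In SI base units:
  (a) [kg·s⁻¹] · [s⁻¹] = kg·s⁻²
  (b) kg·s⁻²
  (c) [m·s⁻¹] · [kg·m⁻¹·s⁻¹] = kg·s⁻²
  (d) J·m⁻² = N·m·m⁻² = kg·s⁻²
  (e) [kg] / [s] = kg·s⁻¹
All reduce to kg·s⁻² except (e), which is kg·s⁻¹.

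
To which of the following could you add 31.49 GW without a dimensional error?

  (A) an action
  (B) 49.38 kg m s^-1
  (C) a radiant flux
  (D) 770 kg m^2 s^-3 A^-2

(C)

Reference: W = J·s⁻¹ = kg·m²·s⁻³.
Each option:
  (A) [action] = kg·m²·s⁻¹
  (B) kg·m·s⁻¹
  (C) [radiant flux] = kg·m²·s⁻³  ← same
  (D) kg·m²·s⁻³·A⁻²
Only (C) matches kg·m²·s⁻³.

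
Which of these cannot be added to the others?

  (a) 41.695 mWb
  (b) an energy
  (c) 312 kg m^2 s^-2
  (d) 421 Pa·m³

Reduce each to base SI dimensions:
  (a) Wb = V·s = kg·m²·s⁻²·A⁻¹
  (b) [energy] = kg·m²·s⁻²
  (c) kg·m²·s⁻²
  (d) Pa·m³ = N·m⁻²·m³ = kg·m²·s⁻²
All reduce to kg·m²·s⁻² except (a), which is kg·m²·s⁻²·A⁻¹.

(a)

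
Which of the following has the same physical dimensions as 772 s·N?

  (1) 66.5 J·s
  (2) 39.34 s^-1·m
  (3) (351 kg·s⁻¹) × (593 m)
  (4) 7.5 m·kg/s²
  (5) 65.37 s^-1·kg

(3)

Reference: N·s = kg·m·s⁻²·s = kg·m·s⁻¹.
Each option:
  (1) J·s = N·m·s = kg·m²·s⁻¹
  (2) m·s⁻¹
  (3) [kg·s⁻¹] · [m] = kg·m·s⁻¹  ← same
  (4) kg·m·s⁻²
  (5) kg·s⁻¹
Only (3) matches kg·m·s⁻¹.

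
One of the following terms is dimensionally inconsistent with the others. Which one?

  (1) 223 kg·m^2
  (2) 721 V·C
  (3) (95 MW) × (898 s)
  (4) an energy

(1)

Expand each in SI base units:
  (1) kg·m²
  (2) C·V = s·A·J·C⁻¹ = kg·m²·s⁻²
  (3) [kg·m²·s⁻³] · [s] = kg·m²·s⁻²
  (4) [energy] = kg·m²·s⁻²
All reduce to kg·m²·s⁻² except (1), which is kg·m².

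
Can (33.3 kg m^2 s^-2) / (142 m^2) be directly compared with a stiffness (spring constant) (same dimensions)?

Yes

Work out the base dimensions of each:
  (33.3 kg m^2 s^-2) / (142 m^2):  [kg·m²·s⁻²] / [m²] = kg·s⁻²
  a stiffness (spring constant):  [stiffness (spring constant)] = kg·s⁻²
Both are kg·s⁻², so they have the same dimensions and can be added.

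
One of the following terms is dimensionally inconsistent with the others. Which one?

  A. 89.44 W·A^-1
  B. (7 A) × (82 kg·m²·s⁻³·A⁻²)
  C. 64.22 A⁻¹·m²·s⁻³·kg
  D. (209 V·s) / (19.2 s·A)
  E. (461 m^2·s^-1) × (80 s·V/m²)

D.

Reduce each to base SI dimensions:
  A. W·A⁻¹ = J·s⁻¹·A⁻¹ = kg·m²·s⁻³·A⁻¹
  B. [A] · [kg·m²·s⁻³·A⁻²] = kg·m²·s⁻³·A⁻¹
  C. kg·m²·s⁻³·A⁻¹
  D. [kg·m²·s⁻²·A⁻¹] / [s·A] = kg·m²·s⁻³·A⁻²
  E. [m²·s⁻¹] · [kg·s⁻²·A⁻¹] = kg·m²·s⁻³·A⁻¹
All reduce to kg·m²·s⁻³·A⁻¹ except D., which is kg·m²·s⁻³·A⁻².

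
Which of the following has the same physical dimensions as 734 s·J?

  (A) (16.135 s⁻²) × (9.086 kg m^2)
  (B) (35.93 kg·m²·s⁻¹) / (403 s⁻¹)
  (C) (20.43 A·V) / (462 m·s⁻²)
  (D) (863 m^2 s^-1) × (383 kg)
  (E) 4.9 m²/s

(D)

Reference: J·s = N·m·s = kg·m²·s⁻¹.
Each option:
  (A) [s⁻²] · [kg·m²] = kg·m²·s⁻²
  (B) [kg·m²·s⁻¹] / [s⁻¹] = kg·m²
  (C) [kg·m²·s⁻³] / [m·s⁻²] = kg·m·s⁻¹
  (D) [m²·s⁻¹] · [kg] = kg·m²·s⁻¹  ← same
  (E) m²·s⁻¹
Only (D) matches kg·m²·s⁻¹.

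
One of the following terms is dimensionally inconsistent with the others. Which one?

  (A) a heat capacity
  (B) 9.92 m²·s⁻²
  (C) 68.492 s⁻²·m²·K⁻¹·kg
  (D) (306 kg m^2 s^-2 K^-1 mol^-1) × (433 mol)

(B)

Work out the base dimensions of each:
  (A) [heat capacity] = kg·m²·s⁻²·K⁻¹
  (B) m²·s⁻²
  (C) kg·m²·s⁻²·K⁻¹
  (D) [kg·m²·s⁻²·K⁻¹·mol⁻¹] · [mol] = kg·m²·s⁻²·K⁻¹
All reduce to kg·m²·s⁻²·K⁻¹ except (B), which is m²·s⁻².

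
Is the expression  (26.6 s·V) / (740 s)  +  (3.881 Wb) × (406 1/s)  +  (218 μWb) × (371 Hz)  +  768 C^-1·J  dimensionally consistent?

Dimensions:
  (26.6 s·V) / (740 s):  [kg·m²·s⁻²·A⁻¹] / [s] = kg·m²·s⁻³·A⁻¹
  (3.881 Wb) × (406 1/s):  [kg·m²·s⁻²·A⁻¹] · [s⁻¹] = kg·m²·s⁻³·A⁻¹
  (218 μWb) × (371 Hz):  [kg·m²·s⁻²·A⁻¹] · [s⁻¹] = kg·m²·s⁻³·A⁻¹
  768 C^-1·J:  J·C⁻¹ = N·m·(s·A)⁻¹ = kg·m²·s⁻³·A⁻¹
Every term reduces to kg·m²·s⁻³·A⁻¹.

Yes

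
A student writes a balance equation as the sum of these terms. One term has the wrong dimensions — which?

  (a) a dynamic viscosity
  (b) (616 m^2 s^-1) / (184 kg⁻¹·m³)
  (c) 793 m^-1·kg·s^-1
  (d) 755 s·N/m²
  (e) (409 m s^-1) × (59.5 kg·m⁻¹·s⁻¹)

(e)

Work out the base dimensions of each:
  (a) [dynamic viscosity] = kg·m⁻¹·s⁻¹
  (b) [m²·s⁻¹] / [kg⁻¹·m³] = kg·m⁻¹·s⁻¹
  (c) kg·m⁻¹·s⁻¹
  (d) N·s·m⁻² = kg·m·s⁻²·s·m⁻² = kg·m⁻¹·s⁻¹
  (e) [m·s⁻¹] · [kg·m⁻¹·s⁻¹] = kg·s⁻²
All reduce to kg·m⁻¹·s⁻¹ except (e), which is kg·s⁻².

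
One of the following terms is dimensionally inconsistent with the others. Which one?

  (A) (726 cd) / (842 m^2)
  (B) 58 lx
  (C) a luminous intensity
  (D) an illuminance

(C)

Reduce each to base SI dimensions:
  (A) [cd] / [m²] = m⁻²·cd
  (B) lx = lm·m⁻² = m⁻²·cd
  (C) [luminous intensity] = cd
  (D) [illuminance] = m⁻²·cd
All reduce to m⁻²·cd except (C), which is cd.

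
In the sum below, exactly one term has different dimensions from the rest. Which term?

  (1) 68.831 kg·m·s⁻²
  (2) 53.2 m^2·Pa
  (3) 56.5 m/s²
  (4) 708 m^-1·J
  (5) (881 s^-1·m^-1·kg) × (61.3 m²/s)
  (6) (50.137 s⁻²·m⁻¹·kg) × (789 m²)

Work out the base dimensions of each:
  (1) kg·m·s⁻²
  (2) Pa·m² = N·m⁻²·m² = kg·m·s⁻²
  (3) m·s⁻²
  (4) J·m⁻¹ = N·m·m⁻¹ = kg·m·s⁻²
  (5) [kg·m⁻¹·s⁻¹] · [m²·s⁻¹] = kg·m·s⁻²
  (6) [kg·m⁻¹·s⁻²] · [m²] = kg·m·s⁻²
All reduce to kg·m·s⁻² except (3), which is m·s⁻².

(3)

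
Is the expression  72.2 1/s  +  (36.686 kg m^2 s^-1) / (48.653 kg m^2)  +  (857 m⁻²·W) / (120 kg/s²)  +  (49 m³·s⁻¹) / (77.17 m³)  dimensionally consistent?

Yes

In SI base units:
  72.2 1/s:  s⁻¹
  (36.686 kg m^2 s^-1) / (48.653 kg m^2):  [kg·m²·s⁻¹] / [kg·m²] = s⁻¹
  (857 m⁻²·W) / (120 kg/s²):  [kg·s⁻³] / [kg·s⁻²] = s⁻¹
  (49 m³·s⁻¹) / (77.17 m³):  [m³·s⁻¹] / [m³] = s⁻¹
Every term reduces to s⁻¹.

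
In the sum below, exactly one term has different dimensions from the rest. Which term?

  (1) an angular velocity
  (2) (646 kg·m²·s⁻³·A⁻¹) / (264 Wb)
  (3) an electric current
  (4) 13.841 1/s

(3)

In SI base units:
  (1) [angular velocity] = s⁻¹
  (2) [kg·m²·s⁻³·A⁻¹] / [kg·m²·s⁻²·A⁻¹] = s⁻¹
  (3) [electric current] = A
  (4) s⁻¹
All reduce to s⁻¹ except (3), which is A.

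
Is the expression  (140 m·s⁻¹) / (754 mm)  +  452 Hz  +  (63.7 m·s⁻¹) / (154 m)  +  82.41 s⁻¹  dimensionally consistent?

Work out the base dimensions of each:
  (140 m·s⁻¹) / (754 mm):  [m·s⁻¹] / [m] = s⁻¹
  452 Hz:  Hz = s⁻¹
  (63.7 m·s⁻¹) / (154 m):  [m·s⁻¹] / [m] = s⁻¹
  82.41 s⁻¹:  s⁻¹
Every term reduces to s⁻¹.

Yes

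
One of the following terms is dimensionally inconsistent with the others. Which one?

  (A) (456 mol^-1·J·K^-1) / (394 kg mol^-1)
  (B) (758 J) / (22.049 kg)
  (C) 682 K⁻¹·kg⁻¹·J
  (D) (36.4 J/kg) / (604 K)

In SI base units:
  (A) [kg·m²·s⁻²·K⁻¹·mol⁻¹] / [kg·mol⁻¹] = m²·s⁻²·K⁻¹
  (B) [kg·m²·s⁻²] / [kg] = m²·s⁻²
  (C) J·kg⁻¹·K⁻¹ = N·m·kg⁻¹·K⁻¹ = m²·s⁻²·K⁻¹
  (D) [m²·s⁻²] / [K] = m²·s⁻²·K⁻¹
All reduce to m²·s⁻²·K⁻¹ except (B), which is m²·s⁻².

(B)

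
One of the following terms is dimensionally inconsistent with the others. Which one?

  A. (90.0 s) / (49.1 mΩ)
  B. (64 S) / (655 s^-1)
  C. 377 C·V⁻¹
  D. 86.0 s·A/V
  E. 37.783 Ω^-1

Expand each in SI base units:
  A. [s] / [kg·m²·s⁻³·A⁻²] = kg⁻¹·m⁻²·s⁴·A²
  B. [kg⁻¹·m⁻²·s³·A²] / [s⁻¹] = kg⁻¹·m⁻²·s⁴·A²
  C. C·V⁻¹ = s·A·(J·C⁻¹)⁻¹ = kg⁻¹·m⁻²·s⁴·A²
  D. A·s·V⁻¹ = A·s·(J·C⁻¹)⁻¹ = kg⁻¹·m⁻²·s⁴·A²
  E. Ω⁻¹ = (V·A⁻¹)⁻¹ = kg⁻¹·m⁻²·s³·A²
All reduce to kg⁻¹·m⁻²·s⁴·A² except E., which is kg⁻¹·m⁻²·s³·A².

E.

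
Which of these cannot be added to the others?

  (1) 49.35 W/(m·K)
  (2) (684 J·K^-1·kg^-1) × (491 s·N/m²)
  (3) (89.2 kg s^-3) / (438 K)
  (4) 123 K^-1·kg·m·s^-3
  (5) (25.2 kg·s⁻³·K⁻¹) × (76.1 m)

Dimensions:
  (1) W·m⁻¹·K⁻¹ = J·s⁻¹·m⁻¹·K⁻¹ = kg·m·s⁻³·K⁻¹
  (2) [m²·s⁻²·K⁻¹] · [kg·m⁻¹·s⁻¹] = kg·m·s⁻³·K⁻¹
  (3) [kg·s⁻³] / [K] = kg·s⁻³·K⁻¹
  (4) kg·m·s⁻³·K⁻¹
  (5) [kg·s⁻³·K⁻¹] · [m] = kg·m·s⁻³·K⁻¹
All reduce to kg·m·s⁻³·K⁻¹ except (3), which is kg·s⁻³·K⁻¹.

(3)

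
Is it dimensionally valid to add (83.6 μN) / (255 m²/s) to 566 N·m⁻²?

No

Reduce each to base SI dimensions:
  (83.6 μN) / (255 m²/s):  [kg·m·s⁻²] / [m²·s⁻¹] = kg·m⁻¹·s⁻¹
  566 N·m⁻²:  N·m⁻² = kg·m·s⁻²·m⁻² = kg·m⁻¹·s⁻²
kg·m⁻¹·s⁻¹ ≠ kg·m⁻¹·s⁻², so they cannot be added.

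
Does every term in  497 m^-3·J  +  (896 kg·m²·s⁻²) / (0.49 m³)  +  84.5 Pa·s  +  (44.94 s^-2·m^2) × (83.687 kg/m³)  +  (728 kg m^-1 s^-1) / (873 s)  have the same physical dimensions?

Dimensions:
  497 m^-3·J:  J·m⁻³ = N·m·m⁻³ = kg·m⁻¹·s⁻²
  (896 kg·m²·s⁻²) / (0.49 m³):  [kg·m²·s⁻²] / [m³] = kg·m⁻¹·s⁻²
  84.5 Pa·s:  Pa·s = N·m⁻²·s = kg·m⁻¹·s⁻¹
  (44.94 s^-2·m^2) × (83.687 kg/m³):  [m²·s⁻²] · [kg·m⁻³] = kg·m⁻¹·s⁻²
  (728 kg m^-1 s^-1) / (873 s):  [kg·m⁻¹·s⁻¹] / [s] = kg·m⁻¹·s⁻²
The terms do not share a single dimension (kg·m⁻¹·s⁻² vs kg·m⁻¹·s⁻¹).

No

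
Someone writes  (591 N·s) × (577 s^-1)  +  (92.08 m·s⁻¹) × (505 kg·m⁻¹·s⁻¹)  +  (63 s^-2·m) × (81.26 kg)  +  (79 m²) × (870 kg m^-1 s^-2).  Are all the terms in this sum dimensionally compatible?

No

In SI base units:
  (591 N·s) × (577 s^-1):  [kg·m·s⁻¹] · [s⁻¹] = kg·m·s⁻²
  (92.08 m·s⁻¹) × (505 kg·m⁻¹·s⁻¹):  [m·s⁻¹] · [kg·m⁻¹·s⁻¹] = kg·s⁻²
  (63 s^-2·m) × (81.26 kg):  [m·s⁻²] · [kg] = kg·m·s⁻²
  (79 m²) × (870 kg m^-1 s^-2):  [m²] · [kg·m⁻¹·s⁻²] = kg·m·s⁻²
The terms do not share a single dimension (kg·m·s⁻² vs kg·s⁻²).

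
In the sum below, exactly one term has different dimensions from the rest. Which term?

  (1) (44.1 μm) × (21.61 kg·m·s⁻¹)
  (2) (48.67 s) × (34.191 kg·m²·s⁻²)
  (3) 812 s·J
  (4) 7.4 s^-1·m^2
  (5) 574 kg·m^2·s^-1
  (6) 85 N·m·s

(4)

In SI base units:
  (1) [m] · [kg·m·s⁻¹] = kg·m²·s⁻¹
  (2) [s] · [kg·m²·s⁻²] = kg·m²·s⁻¹
  (3) J·s = N·m·s = kg·m²·s⁻¹
  (4) m²·s⁻¹
  (5) kg·m²·s⁻¹
  (6) N·m·s = kg·m·s⁻²·m·s = kg·m²·s⁻¹
All reduce to kg·m²·s⁻¹ except (4), which is m²·s⁻¹.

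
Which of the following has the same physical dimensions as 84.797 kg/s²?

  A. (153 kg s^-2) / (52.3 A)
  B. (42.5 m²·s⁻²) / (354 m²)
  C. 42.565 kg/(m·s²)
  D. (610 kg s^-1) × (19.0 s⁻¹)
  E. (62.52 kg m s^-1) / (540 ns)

D.

Reference: kg·s⁻².
Each option:
  A. [kg·s⁻²] / [A] = kg·s⁻²·A⁻¹
  B. [m²·s⁻²] / [m²] = s⁻²
  C. kg·m⁻¹·s⁻²
  D. [kg·s⁻¹] · [s⁻¹] = kg·s⁻²  ← same
  E. [kg·m·s⁻¹] / [s] = kg·m·s⁻²
Only D. matches kg·s⁻².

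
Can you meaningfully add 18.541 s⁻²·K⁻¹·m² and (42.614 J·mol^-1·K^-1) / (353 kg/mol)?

Expand each in SI base units:
  18.541 s⁻²·K⁻¹·m²:  m²·s⁻²·K⁻¹
  (42.614 J·mol^-1·K^-1) / (353 kg/mol):  [kg·m²·s⁻²·K⁻¹·mol⁻¹] / [kg·mol⁻¹] = m²·s⁻²·K⁻¹
Both are m²·s⁻²·K⁻¹, so they have the same dimensions and can be added.

Yes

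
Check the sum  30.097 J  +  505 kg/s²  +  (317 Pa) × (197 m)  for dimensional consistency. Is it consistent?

No

Expand each in SI base units:
  30.097 J:  J = N·m = kg·m²·s⁻²
  505 kg/s²:  kg·s⁻²
  (317 Pa) × (197 m):  [kg·m⁻¹·s⁻²] · [m] = kg·s⁻²
The terms do not share a single dimension (kg·m²·s⁻² vs kg·s⁻²).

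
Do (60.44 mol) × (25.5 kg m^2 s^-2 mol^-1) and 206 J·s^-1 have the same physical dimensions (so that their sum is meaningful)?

Dimensions:
  (60.44 mol) × (25.5 kg m^2 s^-2 mol^-1):  [mol] · [kg·m²·s⁻²·mol⁻¹] = kg·m²·s⁻²
  206 J·s^-1:  J·s⁻¹ = N·m·s⁻¹ = kg·m²·s⁻³
kg·m²·s⁻² ≠ kg·m²·s⁻³, so they cannot be added.

No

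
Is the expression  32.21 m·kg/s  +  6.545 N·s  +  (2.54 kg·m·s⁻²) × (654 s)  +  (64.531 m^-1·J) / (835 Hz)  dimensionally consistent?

Dimensions:
  32.21 m·kg/s:  kg·m·s⁻¹
  6.545 N·s:  N·s = kg·m·s⁻²·s = kg·m·s⁻¹
  (2.54 kg·m·s⁻²) × (654 s):  [kg·m·s⁻²] · [s] = kg·m·s⁻¹
  (64.531 m^-1·J) / (835 Hz):  [kg·m·s⁻²] / [s⁻¹] = kg·m·s⁻¹
Every term reduces to kg·m·s⁻¹.

Yes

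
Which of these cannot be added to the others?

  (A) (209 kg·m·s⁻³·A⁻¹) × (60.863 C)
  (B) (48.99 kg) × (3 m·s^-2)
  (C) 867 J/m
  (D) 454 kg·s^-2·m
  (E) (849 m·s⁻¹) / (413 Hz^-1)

(E)

Reduce each to base SI dimensions:
  (A) [kg·m·s⁻³·A⁻¹] · [s·A] = kg·m·s⁻²
  (B) [kg] · [m·s⁻²] = kg·m·s⁻²
  (C) J·m⁻¹ = N·m·m⁻¹ = kg·m·s⁻²
  (D) kg·m·s⁻²
  (E) [m·s⁻¹] / [s] = m·s⁻²
All reduce to kg·m·s⁻² except (E), which is m·s⁻².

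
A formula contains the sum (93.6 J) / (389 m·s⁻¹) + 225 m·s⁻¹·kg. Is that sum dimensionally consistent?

Yes

Expand each in SI base units:
  (93.6 J) / (389 m·s⁻¹):  [kg·m²·s⁻²] / [m·s⁻¹] = kg·m·s⁻¹
  225 m·s⁻¹·kg:  kg·m·s⁻¹
Both are kg·m·s⁻¹, so they have the same dimensions and can be added.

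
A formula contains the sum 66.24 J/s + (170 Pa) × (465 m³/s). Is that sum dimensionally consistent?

Reduce each to base SI dimensions:
  66.24 J/s:  J·s⁻¹ = N·m·s⁻¹ = kg·m²·s⁻³
  (170 Pa) × (465 m³/s):  [kg·m⁻¹·s⁻²] · [m³·s⁻¹] = kg·m²·s⁻³
Both are kg·m²·s⁻³, so they have the same dimensions and can be added.

Yes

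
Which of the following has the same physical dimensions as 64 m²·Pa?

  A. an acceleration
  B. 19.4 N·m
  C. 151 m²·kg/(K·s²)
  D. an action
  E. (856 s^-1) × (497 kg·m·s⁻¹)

E.

Reference: Pa·m² = N·m⁻²·m² = kg·m·s⁻².
Each option:
  A. [acceleration] = m·s⁻²
  B. N·m = kg·m·s⁻²·m = kg·m²·s⁻²
  C. kg·m²·s⁻²·K⁻¹
  D. [action] = kg·m²·s⁻¹
  E. [s⁻¹] · [kg·m·s⁻¹] = kg·m·s⁻²  ← same
Only E. matches kg·m·s⁻².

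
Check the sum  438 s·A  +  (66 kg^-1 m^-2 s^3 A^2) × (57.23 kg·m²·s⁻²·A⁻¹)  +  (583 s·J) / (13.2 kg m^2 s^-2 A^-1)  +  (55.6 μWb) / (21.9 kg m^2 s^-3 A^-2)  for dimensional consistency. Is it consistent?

In SI base units:
  438 s·A:  A·s = s·A
  (66 kg^-1 m^-2 s^3 A^2) × (57.23 kg·m²·s⁻²·A⁻¹):  [kg⁻¹·m⁻²·s³·A²] · [kg·m²·s⁻²·A⁻¹] = s·A
  (583 s·J) / (13.2 kg m^2 s^-2 A^-1):  [kg·m²·s⁻¹] / [kg·m²·s⁻²·A⁻¹] = s·A
  (55.6 μWb) / (21.9 kg m^2 s^-3 A^-2):  [kg·m²·s⁻²·A⁻¹] / [kg·m²·s⁻³·A⁻²] = s·A
Every term reduces to s·A.

Yes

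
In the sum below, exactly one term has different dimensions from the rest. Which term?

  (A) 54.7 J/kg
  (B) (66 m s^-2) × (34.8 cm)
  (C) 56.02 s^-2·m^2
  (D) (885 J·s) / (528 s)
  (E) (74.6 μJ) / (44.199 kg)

In SI base units:
  (A) J·kg⁻¹ = N·m·kg⁻¹ = m²·s⁻²
  (B) [m·s⁻²] · [m] = m²·s⁻²
  (C) m²·s⁻²
  (D) [kg·m²·s⁻¹] / [s] = kg·m²·s⁻²
  (E) [kg·m²·s⁻²] / [kg] = m²·s⁻²
All reduce to m²·s⁻² except (D), which is kg·m²·s⁻².

(D)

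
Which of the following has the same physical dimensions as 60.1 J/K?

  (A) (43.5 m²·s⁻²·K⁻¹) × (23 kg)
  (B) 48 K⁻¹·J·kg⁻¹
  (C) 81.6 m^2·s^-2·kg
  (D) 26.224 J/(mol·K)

(A)

Reference: J·K⁻¹ = N·m·K⁻¹ = kg·m²·s⁻²·K⁻¹.
Each option:
  (A) [m²·s⁻²·K⁻¹] · [kg] = kg·m²·s⁻²·K⁻¹  ← same
  (B) J·kg⁻¹·K⁻¹ = N·m·kg⁻¹·K⁻¹ = m²·s⁻²·K⁻¹
  (C) kg·m²·s⁻²
  (D) J·mol⁻¹·K⁻¹ = N·m·mol⁻¹·K⁻¹ = kg·m²·s⁻²·K⁻¹·mol⁻¹
Only (A) matches kg·m²·s⁻²·K⁻¹.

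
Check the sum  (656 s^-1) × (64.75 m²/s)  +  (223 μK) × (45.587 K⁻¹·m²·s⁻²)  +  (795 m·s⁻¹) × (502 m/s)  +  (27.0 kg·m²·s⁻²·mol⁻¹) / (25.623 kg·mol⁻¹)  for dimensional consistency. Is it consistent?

Work out the base dimensions of each:
  (656 s^-1) × (64.75 m²/s):  [s⁻¹] · [m²·s⁻¹] = m²·s⁻²
  (223 μK) × (45.587 K⁻¹·m²·s⁻²):  [K] · [m²·s⁻²·K⁻¹] = m²·s⁻²
  (795 m·s⁻¹) × (502 m/s):  [m·s⁻¹] · [m·s⁻¹] = m²·s⁻²
  (27.0 kg·m²·s⁻²·mol⁻¹) / (25.623 kg·mol⁻¹):  [kg·m²·s⁻²·mol⁻¹] / [kg·mol⁻¹] = m²·s⁻²
Every term reduces to m²·s⁻².

Yes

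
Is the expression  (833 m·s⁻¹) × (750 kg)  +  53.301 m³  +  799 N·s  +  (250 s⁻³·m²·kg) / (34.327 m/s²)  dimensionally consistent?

No

Dimensions:
  (833 m·s⁻¹) × (750 kg):  [m·s⁻¹] · [kg] = kg·m·s⁻¹
  53.301 m³:  m³
  799 N·s:  N·s = kg·m·s⁻²·s = kg·m·s⁻¹
  (250 s⁻³·m²·kg) / (34.327 m/s²):  [kg·m²·s⁻³] / [m·s⁻²] = kg·m·s⁻¹
The terms do not share a single dimension (kg·m·s⁻¹ vs m³).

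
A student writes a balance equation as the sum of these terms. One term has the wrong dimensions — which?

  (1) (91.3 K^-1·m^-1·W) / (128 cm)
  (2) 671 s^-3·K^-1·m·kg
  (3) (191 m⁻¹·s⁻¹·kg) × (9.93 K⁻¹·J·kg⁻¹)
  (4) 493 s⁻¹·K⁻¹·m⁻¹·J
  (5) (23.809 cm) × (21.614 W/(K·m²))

Expand each in SI base units:
  (1) [kg·m·s⁻³·K⁻¹] / [m] = kg·s⁻³·K⁻¹
  (2) kg·m·s⁻³·K⁻¹
  (3) [kg·m⁻¹·s⁻¹] · [m²·s⁻²·K⁻¹] = kg·m·s⁻³·K⁻¹
  (4) J·s⁻¹·m⁻¹·K⁻¹ = N·m·s⁻¹·m⁻¹·K⁻¹ = kg·m·s⁻³·K⁻¹
  (5) [m] · [kg·s⁻³·K⁻¹] = kg·m·s⁻³·K⁻¹
All reduce to kg·m·s⁻³·K⁻¹ except (1), which is kg·s⁻³·K⁻¹.

(1)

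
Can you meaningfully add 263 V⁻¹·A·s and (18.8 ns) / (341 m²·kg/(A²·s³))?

Work out the base dimensions of each:
  263 V⁻¹·A·s:  A·s·V⁻¹ = A·s·(J·C⁻¹)⁻¹ = kg⁻¹·m⁻²·s⁴·A²
  (18.8 ns) / (341 m²·kg/(A²·s³)):  [s] / [kg·m²·s⁻³·A⁻²] = kg⁻¹·m⁻²·s⁴·A²
Both are kg⁻¹·m⁻²·s⁴·A², so they have the same dimensions and can be added.

Yes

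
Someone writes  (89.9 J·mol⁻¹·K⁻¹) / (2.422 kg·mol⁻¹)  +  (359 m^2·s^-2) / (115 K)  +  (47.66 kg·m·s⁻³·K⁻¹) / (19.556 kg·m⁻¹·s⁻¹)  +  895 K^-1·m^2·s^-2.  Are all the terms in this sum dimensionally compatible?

Yes

In SI base units:
  (89.9 J·mol⁻¹·K⁻¹) / (2.422 kg·mol⁻¹):  [kg·m²·s⁻²·K⁻¹·mol⁻¹] / [kg·mol⁻¹] = m²·s⁻²·K⁻¹
  (359 m^2·s^-2) / (115 K):  [m²·s⁻²] / [K] = m²·s⁻²·K⁻¹
  (47.66 kg·m·s⁻³·K⁻¹) / (19.556 kg·m⁻¹·s⁻¹):  [kg·m·s⁻³·K⁻¹] / [kg·m⁻¹·s⁻¹] = m²·s⁻²·K⁻¹
  895 K^-1·m^2·s^-2:  m²·s⁻²·K⁻¹
Every term reduces to m²·s⁻²·K⁻¹.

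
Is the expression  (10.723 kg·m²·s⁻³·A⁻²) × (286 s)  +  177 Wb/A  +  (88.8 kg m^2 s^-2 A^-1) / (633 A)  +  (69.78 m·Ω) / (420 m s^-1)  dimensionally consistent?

Dimensions:
  (10.723 kg·m²·s⁻³·A⁻²) × (286 s):  [kg·m²·s⁻³·A⁻²] · [s] = kg·m²·s⁻²·A⁻²
  177 Wb/A:  Wb·A⁻¹ = V·s·A⁻¹ = kg·m²·s⁻²·A⁻²
  (88.8 kg m^2 s^-2 A^-1) / (633 A):  [kg·m²·s⁻²·A⁻¹] / [A] = kg·m²·s⁻²·A⁻²
  (69.78 m·Ω) / (420 m s^-1):  [kg·m³·s⁻³·A⁻²] / [m·s⁻¹] = kg·m²·s⁻²·A⁻²
Every term reduces to kg·m²·s⁻²·A⁻².

Yes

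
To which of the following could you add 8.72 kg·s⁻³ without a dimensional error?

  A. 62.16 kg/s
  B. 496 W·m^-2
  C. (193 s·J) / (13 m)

Reference: kg·s⁻³.
Each option:
  A. kg·s⁻¹
  B. W·m⁻² = J·s⁻¹·m⁻² = kg·s⁻³  ← same
  C. [kg·m²·s⁻¹] / [m] = kg·m·s⁻¹
Only B. matches kg·s⁻³.

B.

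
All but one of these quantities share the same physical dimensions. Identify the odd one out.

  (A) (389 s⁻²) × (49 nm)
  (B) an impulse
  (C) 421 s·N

Reduce each to base SI dimensions:
  (A) [s⁻²] · [m] = m·s⁻²
  (B) [impulse] = kg·m·s⁻¹
  (C) N·s = kg·m·s⁻²·s = kg·m·s⁻¹
All reduce to kg·m·s⁻¹ except (A), which is m·s⁻².

(A)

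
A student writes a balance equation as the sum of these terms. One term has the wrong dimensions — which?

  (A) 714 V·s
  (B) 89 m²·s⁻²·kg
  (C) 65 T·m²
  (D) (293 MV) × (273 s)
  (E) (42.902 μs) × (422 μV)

(B)

Expand each in SI base units:
  (A) V·s = J·C⁻¹·s = kg·m²·s⁻²·A⁻¹
  (B) kg·m²·s⁻²
  (C) T·m² = Wb·m⁻²·m² = kg·m²·s⁻²·A⁻¹
  (D) [kg·m²·s⁻³·A⁻¹] · [s] = kg·m²·s⁻²·A⁻¹
  (E) [s] · [kg·m²·s⁻³·A⁻¹] = kg·m²·s⁻²·A⁻¹
All reduce to kg·m²·s⁻²·A⁻¹ except (B), which is kg·m²·s⁻².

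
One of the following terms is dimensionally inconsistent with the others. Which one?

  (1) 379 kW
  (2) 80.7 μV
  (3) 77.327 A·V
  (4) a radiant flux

Reduce each to base SI dimensions:
  (1) W = J·s⁻¹ = kg·m²·s⁻³
  (2) V = J·C⁻¹ = kg·m²·s⁻³·A⁻¹
  (3) V·A = J·C⁻¹·A = kg·m²·s⁻³
  (4) [radiant flux] = kg·m²·s⁻³
All reduce to kg·m²·s⁻³ except (2), which is kg·m²·s⁻³·A⁻¹.

(2)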